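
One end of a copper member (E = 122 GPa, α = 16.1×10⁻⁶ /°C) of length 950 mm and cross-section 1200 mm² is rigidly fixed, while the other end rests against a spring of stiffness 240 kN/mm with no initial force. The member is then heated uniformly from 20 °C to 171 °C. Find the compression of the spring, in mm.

The unrestrained thermal change is αΔT L = 16.1×10⁻⁶ × 151 × 950 = 2.31 mm.
Let P be the compressive force at the spring. The member shortens elastically by PL/(AE) and the spring compresses by P/k; together these equal δ_free.
P [ L/(AE) + 1/k ] = δ_free → P [ 950/(1200×122×10³) + 1/(240×10³) ] = 2.31.
P = 2.31 / 1.066×10⁻⁵ = 216700 N.
Spring compression = P/k = 216700/(240×10³) = 0.9031 mm.

δ ≈ 0.903 mm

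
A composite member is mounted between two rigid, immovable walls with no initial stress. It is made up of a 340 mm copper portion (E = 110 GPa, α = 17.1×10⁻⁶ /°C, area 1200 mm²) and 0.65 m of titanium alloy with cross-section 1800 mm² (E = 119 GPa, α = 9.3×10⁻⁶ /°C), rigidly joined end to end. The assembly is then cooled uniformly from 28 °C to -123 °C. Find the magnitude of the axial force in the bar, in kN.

If the supports were absent, the total length change would be Σ αᵢΔT Lᵢ = 17.1×10⁻⁶×151×340 + 9.3×10⁻⁶×151×650 = 1.791 mm.
The walls prevent any net length change, so an axial force P (same in every segment) develops. Compatibility: P · Σ Lᵢ/(AᵢEᵢ) = δ_free.
Σ Lᵢ/(AᵢEᵢ) = 340/(1200×110×10³) + 650/(1800×119×10³) = 5.61×10⁻⁶ mm/N.
P = 1.791 / 5.61×10⁻⁶ = 319200 N = 319.2 kN, tensile.

P ≈ 319 kN (tensile)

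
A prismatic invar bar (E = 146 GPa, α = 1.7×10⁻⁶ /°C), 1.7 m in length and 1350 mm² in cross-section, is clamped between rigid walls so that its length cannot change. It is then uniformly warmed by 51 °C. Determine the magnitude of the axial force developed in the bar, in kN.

P ≈ 17.1 kN (compressive)

With zero net strain, σ = E·αΔT = 146 GPa × 1.7×10⁻⁶ × 51 = 12.66 MPa.
Then P = σA = 12.66 × 1350 mm² = 17.09 kN, compressive.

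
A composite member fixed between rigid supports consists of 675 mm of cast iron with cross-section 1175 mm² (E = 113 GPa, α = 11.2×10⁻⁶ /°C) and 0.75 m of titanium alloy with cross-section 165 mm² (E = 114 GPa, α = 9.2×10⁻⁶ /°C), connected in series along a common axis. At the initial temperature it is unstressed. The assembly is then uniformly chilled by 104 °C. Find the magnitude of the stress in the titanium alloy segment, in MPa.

If the supports were absent, the total length change would be Σ αᵢΔT Lᵢ = 11.2×10⁻⁶×104×675 + 9.2×10⁻⁶×104×750 = 1.504 mm.
Since the ends are fixed, an axial force P builds up, equal in every segment, with P · Σ Lᵢ/(AᵢEᵢ) = δ_free.
The series flexibility is Σ Lᵢ/(AᵢEᵢ) = 675/(1175×113×10³) + 750/(165×114×10³) = 4.496×10⁻⁵ mm/N.
So P = 1.504 / 4.496×10⁻⁵ = 33.45 kN, tensile.
σ_{titanium alloy} = P / A = 33450 / 165 = 202.7 MPa.

σ ≈ 203 MPa (tensile)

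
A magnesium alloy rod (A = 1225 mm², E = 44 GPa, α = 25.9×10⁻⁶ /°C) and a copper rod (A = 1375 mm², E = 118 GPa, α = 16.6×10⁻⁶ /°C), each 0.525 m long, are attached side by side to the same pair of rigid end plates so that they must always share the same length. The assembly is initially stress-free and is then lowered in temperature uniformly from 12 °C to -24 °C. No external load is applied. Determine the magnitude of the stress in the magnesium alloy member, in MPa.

Equilibrium of a rigid end plate with no external load gives equal and opposite internal forces ±P in the two members. Since α_{magnesium alloy} > α_{copper}, cooling drives the magnesium alloy into tension and the copper into compression.
Compatibility of the two members (thermal + elastic change equal): (α₁ − α₂)ΔT = P·[1/(A₁E₁) + 1/(A₂E₂)].
|α₁ − α₂|·ΔT = 9.3×10⁻⁶ × 36 = 0.0003348.
1/(A₁E₁) + 1/(A₂E₂) = 1/(1225×44×10³) + 1/(1375×118×10³) = 2.472×10⁻⁸ N⁻¹.
P = 0.0003348 / 2.472×10⁻⁸ = 13550 N = 13.55 kN.
σ_{magnesium alloy} = P/A₁ = 13550/1225 = 11.06 MPa, tensile.

σ ≈ 11.1 MPa (tensile)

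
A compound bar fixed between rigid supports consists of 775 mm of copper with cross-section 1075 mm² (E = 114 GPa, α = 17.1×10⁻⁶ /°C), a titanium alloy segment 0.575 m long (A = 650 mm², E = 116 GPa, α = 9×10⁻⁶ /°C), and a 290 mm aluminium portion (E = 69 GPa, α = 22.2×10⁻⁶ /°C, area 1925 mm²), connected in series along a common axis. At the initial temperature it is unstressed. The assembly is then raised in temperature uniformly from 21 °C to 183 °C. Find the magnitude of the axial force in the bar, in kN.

P ≈ 250 kN (compressive)

Free thermal expansion of the whole bar: Σ αᵢΔT Lᵢ = 17.1×10⁻⁶×162×775 + 9×10⁻⁶×162×575 + 22.2×10⁻⁶×162×290 = 4.028 mm.
Since the ends are fixed, an axial force P builds up, equal in every segment, with P · Σ Lᵢ/(AᵢEᵢ) = δ_free.
Σ Lᵢ/(AᵢEᵢ) = 775/(1075×114×10³) + 575/(650×116×10³) + 290/(1925×69×10³) = 1.613×10⁻⁵ mm/N.
Hence P = δ_free / Σ(L/AE) = 4.028/1.613×10⁻⁵ = 249.7 kN (compressive).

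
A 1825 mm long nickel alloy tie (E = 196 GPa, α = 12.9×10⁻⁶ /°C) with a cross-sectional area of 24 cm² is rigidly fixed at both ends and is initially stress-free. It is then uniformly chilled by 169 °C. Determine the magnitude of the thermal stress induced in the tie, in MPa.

σ ≈ 427 MPa (tensile)

The supports are rigid, so the total axial strain is zero. The restrained thermal strain is ε = αΔT = 12.9×10⁻⁶ × 169 = 2180.1×10⁻⁶.
σ = EαΔT = 196×10³ × 12.9×10⁻⁶ × 169 = 427.3 MPa (tensile; the tie is trying to contract).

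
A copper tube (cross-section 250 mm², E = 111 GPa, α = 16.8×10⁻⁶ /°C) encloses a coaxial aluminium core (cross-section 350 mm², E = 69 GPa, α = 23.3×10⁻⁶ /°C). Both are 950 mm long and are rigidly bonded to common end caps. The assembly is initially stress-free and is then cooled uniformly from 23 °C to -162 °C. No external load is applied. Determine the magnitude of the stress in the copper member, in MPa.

The aluminium has the larger α, so on cooling it would change length more than the copper if both were free. The rigid plates force a common final length, so the aluminium is put into tension and the copper into compression, with equal and opposite forces P (no external load).
Setting the final lengths equal and cancelling L: (α₁ − α₂)ΔT = P/(A₁E₁) + P/(A₂E₂).
|α₁ − α₂|·ΔT = 6.5×10⁻⁶ × 185 = 0.001203.
1/(A₁E₁) + 1/(A₂E₂) = 1/(250×111×10³) + 1/(350×69×10³) = 7.744×10⁻⁸ N⁻¹.
P = 0.001203 / 7.744×10⁻⁸ = 15530 N = 15.53 kN.
σ_{copper} = P/A₁ = 15530/250 = 62.11 MPa, compressive.

σ ≈ 62.1 MPa (compressive)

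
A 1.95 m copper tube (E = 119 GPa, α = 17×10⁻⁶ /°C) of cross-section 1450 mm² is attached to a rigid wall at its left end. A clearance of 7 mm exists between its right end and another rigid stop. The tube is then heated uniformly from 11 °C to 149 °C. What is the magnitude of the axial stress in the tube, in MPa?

Free thermal elongation = αΔT L = 17×10⁻⁶ × 138 × 1950 = 4.575 mm.
Since δ_free = 4.57 mm is less than the 7 mm gap, the tube never touches the wall. No axial force develops.

σ ≈ 0 MPa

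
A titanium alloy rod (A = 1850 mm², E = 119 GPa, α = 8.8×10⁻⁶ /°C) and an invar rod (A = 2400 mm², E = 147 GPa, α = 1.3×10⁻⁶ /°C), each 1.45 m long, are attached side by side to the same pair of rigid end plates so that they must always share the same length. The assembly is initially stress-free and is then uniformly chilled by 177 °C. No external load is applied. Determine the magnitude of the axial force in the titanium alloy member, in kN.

P ≈ 180 kN (tensile in the titanium alloy)

The titanium alloy has the larger α, so on cooling it would change length more than the invar if both were free. The rigid plates force a common final length, so the titanium alloy is put into tension and the invar into compression, with equal and opposite forces P (no external load).
Compatibility of the two members (thermal + elastic change equal): (α₁ − α₂)ΔT = P·[1/(A₁E₁) + 1/(A₂E₂)].
|α₁ − α₂|·ΔT = 7.5×10⁻⁶ × 177 = 0.001328.
1/(A₁E₁) + 1/(A₂E₂) = 1/(1850×119×10³) + 1/(2400×147×10³) = 7.377×10⁻⁹ N⁻¹.
So P = 0.001328 / 7.377×10⁻⁹ = 180 kN.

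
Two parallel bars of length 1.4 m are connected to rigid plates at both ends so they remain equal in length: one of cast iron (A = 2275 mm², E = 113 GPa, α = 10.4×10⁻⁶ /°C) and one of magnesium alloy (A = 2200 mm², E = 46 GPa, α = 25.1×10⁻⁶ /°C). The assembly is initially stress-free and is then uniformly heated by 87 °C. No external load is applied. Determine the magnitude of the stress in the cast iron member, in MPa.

Both members must finish at the same length. With the larger α, the magnesium alloy tends to over-expand; the plates restrain it, putting the magnesium alloy in compression and the cast iron in tension. With no external load the two internal forces are equal and opposite, magnitude P.
Setting the final lengths equal and cancelling L: (α₁ − α₂)ΔT = P/(A₁E₁) + P/(A₂E₂).
|α₁ − α₂|·ΔT = 14.7×10⁻⁶ × 87 = 0.001279.
1/(A₁E₁) + 1/(A₂E₂) = 1/(2275×113×10³) + 1/(2200×46×10³) = 1.377×10⁻⁸ N⁻¹.
So P = 0.001279 / 1.377×10⁻⁸ = 92.87 kN.
σ_{cast iron} = P/A₁ = 92870/2275 = 40.82 MPa, tensile.

σ ≈ 40.8 MPa (tensile)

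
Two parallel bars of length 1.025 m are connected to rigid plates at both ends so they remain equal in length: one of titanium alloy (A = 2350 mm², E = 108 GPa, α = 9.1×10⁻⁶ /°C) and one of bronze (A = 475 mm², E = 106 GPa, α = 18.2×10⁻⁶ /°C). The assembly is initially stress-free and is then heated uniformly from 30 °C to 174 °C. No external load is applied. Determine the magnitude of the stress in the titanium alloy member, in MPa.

σ ≈ 23.4 MPa (tensile)

Both members must finish at the same length. With the larger α, the bronze tends to over-expand; the plates restrain it, putting the bronze in compression and the titanium alloy in tension. With no external load the two internal forces are equal and opposite, magnitude P.
Setting the final lengths equal and cancelling L: (α₁ − α₂)ΔT = P/(A₁E₁) + P/(A₂E₂).
|α₁ − α₂|·ΔT = 9.1×10⁻⁶ × 144 = 0.00131.
1/(A₁E₁) + 1/(A₂E₂) = 1/(2350×108×10³) + 1/(475×106×10³) = 2.38×10⁻⁸ N⁻¹.
So P = 0.00131 / 2.38×10⁻⁸ = 55.06 kN.
σ_{titanium alloy} = P/A₁ = 55060/2350 = 23.43 MPa, tensile.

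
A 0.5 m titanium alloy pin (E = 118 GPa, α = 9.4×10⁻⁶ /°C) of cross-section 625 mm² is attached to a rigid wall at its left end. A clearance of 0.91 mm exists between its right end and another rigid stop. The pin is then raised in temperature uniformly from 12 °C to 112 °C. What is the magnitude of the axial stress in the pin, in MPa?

σ ≈ 0 MPa

If the wall were absent the pin would grow by αΔT L = 9.4×10⁻⁶ × 100 × 500 = 0.47 mm.
This is smaller than the 0.91 mm clearance, so the pin expands freely without reaching the stop — the stress is zero.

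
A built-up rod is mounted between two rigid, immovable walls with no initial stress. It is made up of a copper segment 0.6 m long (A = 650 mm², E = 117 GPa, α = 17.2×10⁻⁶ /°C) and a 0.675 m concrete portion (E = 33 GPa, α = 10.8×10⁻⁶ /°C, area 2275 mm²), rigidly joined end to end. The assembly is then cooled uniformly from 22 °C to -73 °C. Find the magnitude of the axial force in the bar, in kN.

P ≈ 99.1 kN (tensile)

If the supports were absent, the total length change would be Σ αᵢΔT Lᵢ = 17.2×10⁻⁶×95×600 + 10.8×10⁻⁶×95×675 = 1.673 mm.
Since the ends are fixed, an axial force P builds up, equal in every segment, with P · Σ Lᵢ/(AᵢEᵢ) = δ_free.
Σ Lᵢ/(AᵢEᵢ) = 600/(650×117×10³) + 675/(2275×33×10³) = 1.688×10⁻⁵ mm/N.
P = 1.673 / 1.688×10⁻⁵ = 99110 N = 99.11 kN, tensile.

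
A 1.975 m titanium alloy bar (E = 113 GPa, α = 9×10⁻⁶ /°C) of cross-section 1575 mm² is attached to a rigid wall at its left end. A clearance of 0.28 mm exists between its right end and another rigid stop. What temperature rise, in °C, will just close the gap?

ΔT ≈ 15.8 °C

Contact occurs when the free expansion equals the gap: αΔT L = 0.28 mm.
ΔT = 0.28 / (9×10⁻⁶ × 1975) = 15.75 °C.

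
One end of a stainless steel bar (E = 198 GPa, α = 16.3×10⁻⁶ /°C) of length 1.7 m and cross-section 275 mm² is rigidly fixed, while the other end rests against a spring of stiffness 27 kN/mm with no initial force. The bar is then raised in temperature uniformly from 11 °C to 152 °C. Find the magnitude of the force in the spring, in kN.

Free thermal expansion: δ_free = αΔT L = 16.3×10⁻⁶ × 141 × 1700 = 3.907 mm.
With a force P in the spring, the elastic change of the bar is PL/(AE) and that of the spring is P/k; compatibility requires their sum to equal δ_free.
So P = δ_free / [L/(AE) + 1/k] = 3.907 / [ 1700/(275×198×10³) + 1/(27×10³) ].
P = 3.907 / 6.826×10⁻⁵ = 57240 N.

P ≈ 57.2 kN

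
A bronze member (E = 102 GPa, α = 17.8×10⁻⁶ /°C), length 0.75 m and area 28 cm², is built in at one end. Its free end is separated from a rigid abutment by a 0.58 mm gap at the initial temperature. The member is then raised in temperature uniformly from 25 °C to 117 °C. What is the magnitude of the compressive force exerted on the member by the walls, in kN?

P ≈ 247 kN

Unrestrained expansion: δ_free = αΔT L = 17.8×10⁻⁶ × 92 × 750 = 1.228 mm.
The gap closes (δ_free > 0.58 mm) and the wall then resists a further 1.228 − 0.58 = 0.6482 mm of expansion.
Compatibility: PL/(AE) = 0.6482 mm, so σ = P/A = E × (0.6482/750) = 88.16 MPa.
Force on the wall = σA = 88.16 × 2800 mm² = 246.8 kN.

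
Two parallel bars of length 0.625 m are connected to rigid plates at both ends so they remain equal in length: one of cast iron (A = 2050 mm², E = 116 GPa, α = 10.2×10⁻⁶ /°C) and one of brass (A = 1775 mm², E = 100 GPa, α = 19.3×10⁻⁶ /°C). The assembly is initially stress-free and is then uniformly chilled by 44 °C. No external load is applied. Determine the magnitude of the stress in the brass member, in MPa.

The brass has the larger α, so on cooling it would change length more than the cast iron if both were free. The rigid plates force a common final length, so the brass is put into tension and the cast iron into compression, with equal and opposite forces P (no external load).
Setting the final lengths equal and cancelling L: (α₁ − α₂)ΔT = P/(A₁E₁) + P/(A₂E₂).
|α₁ − α₂|·ΔT = 9.1×10⁻⁶ × 44 = 0.0004004.
1/(A₁E₁) + 1/(A₂E₂) = 1/(2050×116×10³) + 1/(1775×100×10³) = 9.839×10⁻⁹ N⁻¹.
So P = 0.0004004 / 9.839×10⁻⁹ = 40.7 kN.
σ_{brass} = P/A₂ = 40700/1775 = 22.93 MPa, tensile.

σ ≈ 22.9 MPa (tensile)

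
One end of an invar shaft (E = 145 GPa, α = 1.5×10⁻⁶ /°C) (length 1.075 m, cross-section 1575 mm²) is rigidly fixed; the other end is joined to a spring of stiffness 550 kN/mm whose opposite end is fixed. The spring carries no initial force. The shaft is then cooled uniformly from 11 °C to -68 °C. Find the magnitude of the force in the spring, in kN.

If the spring were absent the shaft would shorten by αΔT L = 1.5×10⁻⁶ × 79 × 1075 = 0.1274 mm.
With a force P in the spring, the elastic change of the shaft is PL/(AE) and that of the spring is P/k; compatibility requires their sum to equal δ_free.
So P = δ_free / [L/(AE) + 1/k] = 0.1274 / [ 1075/(1575×145×10³) + 1/(550×10³) ].
P = 0.1274 / 6.525×10⁻⁶ = 19520 N.

P ≈ 19.5 kN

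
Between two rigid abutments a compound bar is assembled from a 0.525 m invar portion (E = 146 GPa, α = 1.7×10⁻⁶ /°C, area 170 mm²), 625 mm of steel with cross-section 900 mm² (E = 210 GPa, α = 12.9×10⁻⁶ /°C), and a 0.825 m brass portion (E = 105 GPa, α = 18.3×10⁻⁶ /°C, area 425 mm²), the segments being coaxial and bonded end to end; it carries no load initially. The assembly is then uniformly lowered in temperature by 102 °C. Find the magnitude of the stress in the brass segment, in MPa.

σ ≈ 134 MPa (tensile)

With the walls removed the bar would change length by δ_free = Σ αᵢΔT Lᵢ = 1.7×10⁻⁶×102×525 + 12.9×10⁻⁶×102×625 + 18.3×10⁻⁶×102×825 = 2.453 mm.
The rigid supports impose zero overall length change; the single axial force P common to all segments must satisfy P Σ Lᵢ/(AᵢEᵢ) = δ_free.
The series flexibility is Σ Lᵢ/(AᵢEᵢ) = 525/(170×146×10³) + 625/(900×210×10³) + 825/(425×105×10³) = 4.295×10⁻⁵ mm/N.
So P = 2.453 / 4.295×10⁻⁵ = 57.13 kN, tensile.
σ_{brass} = P / A = 57130 / 425 = 134.4 MPa.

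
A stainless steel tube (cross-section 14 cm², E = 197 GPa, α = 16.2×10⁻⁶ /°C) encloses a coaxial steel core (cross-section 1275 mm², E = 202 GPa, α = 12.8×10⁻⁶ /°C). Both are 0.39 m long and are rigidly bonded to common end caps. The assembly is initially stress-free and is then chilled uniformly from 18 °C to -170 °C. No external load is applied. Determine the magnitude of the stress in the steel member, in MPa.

σ ≈ 66.8 MPa (compressive)

Equilibrium of a rigid end plate with no external load gives equal and opposite internal forces ±P in the two members. Since α_{stainless steel} > α_{steel}, cooling drives the stainless steel into tension and the steel into compression.
Compatibility of the two members (thermal + elastic change equal): (α₁ − α₂)ΔT = P·[1/(A₁E₁) + 1/(A₂E₂)].
|α₁ − α₂|·ΔT = 3.4×10⁻⁶ × 188 = 0.0006392.
1/(A₁E₁) + 1/(A₂E₂) = 1/(1400×197×10³) + 1/(1275×202×10³) = 7.509×10⁻⁹ N⁻¹.
P = 0.0006392 / 7.509×10⁻⁹ = 85130 N = 85.13 kN.
σ_{steel} = P/A₂ = 85130/1275 = 66.77 MPa, compressive.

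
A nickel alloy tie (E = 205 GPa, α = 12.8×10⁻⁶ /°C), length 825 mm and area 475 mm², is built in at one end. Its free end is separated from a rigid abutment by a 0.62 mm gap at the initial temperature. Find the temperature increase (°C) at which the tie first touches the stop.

The gap closes when αΔT L = 0.62 mm, since the tie is still unstressed at that instant.
So ΔT = g/(αL) = 0.62/(12.8×10⁻⁶ × 825) = 58.71 °C.

ΔT ≈ 58.7 °C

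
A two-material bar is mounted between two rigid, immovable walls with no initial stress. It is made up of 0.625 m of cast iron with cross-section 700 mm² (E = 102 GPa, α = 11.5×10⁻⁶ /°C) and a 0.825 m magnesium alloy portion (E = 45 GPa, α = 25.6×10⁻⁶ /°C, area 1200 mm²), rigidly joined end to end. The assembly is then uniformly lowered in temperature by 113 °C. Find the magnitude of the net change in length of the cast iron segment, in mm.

Free thermal contraction of the whole bar: Σ αᵢΔT Lᵢ = 11.5×10⁻⁶×113×625 + 25.6×10⁻⁶×113×825 = 3.199 mm.
The rigid supports impose zero overall length change; the single axial force P common to all segments must satisfy P Σ Lᵢ/(AᵢEᵢ) = δ_free.
Σ Lᵢ/(AᵢEᵢ) = 625/(700×102×10³) + 825/(1200×45×10³) = 2.403×10⁻⁵ mm/N.
So P = 3.199 / 2.403×10⁻⁵ = 133.1 kN, tensile.
For the cast iron segment, free thermal change = 11.5×10⁻⁶×113×625 = 0.8122 mm and elastic change from P = 133100×625/(700×102×10³) = 1.165 mm; these oppose, so the net change is 0.353 mm (segment lengthens).

|ΔL| ≈ 0.353 mm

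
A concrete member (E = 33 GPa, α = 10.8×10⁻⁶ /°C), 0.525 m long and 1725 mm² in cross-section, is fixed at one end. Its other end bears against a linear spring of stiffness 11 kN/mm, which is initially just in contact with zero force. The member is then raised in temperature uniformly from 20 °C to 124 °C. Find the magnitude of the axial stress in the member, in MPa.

If the spring were absent the member would lengthen by αΔT L = 10.8×10⁻⁶ × 104 × 525 = 0.5897 mm.
With a force P in the spring, the elastic change of the member is PL/(AE) and that of the spring is P/k; compatibility requires their sum to equal δ_free.
So P = δ_free / [L/(AE) + 1/k] = 0.5897 / [ 525/(1725×33×10³) + 1/(11×10³) ].
P = 0.5897 / 0.0001001 = 5889 N.
σ = P/A = 5889/1725 = 3.414 MPa.

σ ≈ 3.41 MPa (compressive)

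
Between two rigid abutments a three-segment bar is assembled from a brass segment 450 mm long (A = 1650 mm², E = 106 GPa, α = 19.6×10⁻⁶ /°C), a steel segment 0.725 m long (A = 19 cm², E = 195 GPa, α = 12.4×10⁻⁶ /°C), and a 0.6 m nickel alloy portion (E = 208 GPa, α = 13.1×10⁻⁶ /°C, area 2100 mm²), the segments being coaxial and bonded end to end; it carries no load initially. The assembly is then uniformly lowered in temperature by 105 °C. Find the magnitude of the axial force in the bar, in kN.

Free thermal contraction of the whole bar: Σ αᵢΔT Lᵢ = 19.6×10⁻⁶×105×450 + 12.4×10⁻⁶×105×725 + 13.1×10⁻⁶×105×600 = 2.695 mm.
Since the ends are fixed, an axial force P builds up, equal in every segment, with P · Σ Lᵢ/(AᵢEᵢ) = δ_free.
The series flexibility is Σ Lᵢ/(AᵢEᵢ) = 450/(1650×106×10³) + 725/(1900×195×10³) + 600/(2100×208×10³) = 5.903×10⁻⁶ mm/N.
P = 2.695 / 5.903×10⁻⁶ = 456600 N = 456.6 kN, tensile.

P ≈ 457 kN (tensile)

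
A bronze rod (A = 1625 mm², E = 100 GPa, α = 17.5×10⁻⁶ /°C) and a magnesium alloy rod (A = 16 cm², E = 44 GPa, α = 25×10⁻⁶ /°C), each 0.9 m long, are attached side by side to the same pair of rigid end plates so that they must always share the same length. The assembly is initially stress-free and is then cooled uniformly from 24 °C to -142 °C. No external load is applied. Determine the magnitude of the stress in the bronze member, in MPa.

Both members must finish at the same length. With the larger α, the magnesium alloy tends to over-contract; the plates restrain it, putting the magnesium alloy in tension and the bronze in compression. With no external load the two internal forces are equal and opposite, magnitude P.
Equating the net (thermal + elastic) strains gives |α₁ − α₂|·ΔT = P·[1/(A₁E₁) + 1/(A₂E₂)].
|α₁ − α₂|·ΔT = 7.5×10⁻⁶ × 166 = 0.001245.
1/(A₁E₁) + 1/(A₂E₂) = 1/(1625×100×10³) + 1/(1600×44×10³) = 2.036×10⁻⁸ N⁻¹.
So P = 0.001245 / 2.036×10⁻⁸ = 61.15 kN.
σ_{bronze} = P/A₁ = 61150/1625 = 37.63 MPa, compressive.

σ ≈ 37.6 MPa (compressive)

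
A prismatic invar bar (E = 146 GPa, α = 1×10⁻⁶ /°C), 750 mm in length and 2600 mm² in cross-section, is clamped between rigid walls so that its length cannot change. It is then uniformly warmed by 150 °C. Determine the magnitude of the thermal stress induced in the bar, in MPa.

σ ≈ 21.9 MPa (compressive)

Because both ends are immovable the net strain is zero, and the suppressed thermal strain is αΔT = 1×10⁻⁶ × 150 = 150×10⁻⁶.
Hence σ = E·αΔT = 146×10³ × 150×10⁻⁶ = 21.9 MPa, compressive.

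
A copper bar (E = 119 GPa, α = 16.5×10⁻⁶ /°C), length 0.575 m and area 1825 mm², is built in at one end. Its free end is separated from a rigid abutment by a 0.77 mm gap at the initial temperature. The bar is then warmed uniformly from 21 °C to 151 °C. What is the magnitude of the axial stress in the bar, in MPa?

σ ≈ 95.9 MPa (compressive)

Unrestrained expansion: δ_free = αΔT L = 16.5×10⁻⁶ × 130 × 575 = 1.233 mm.
The gap closes (δ_free > 0.77 mm) and the wall then resists a further 1.233 − 0.77 = 0.4634 mm of expansion.
That suppressed elongation corresponds to σ = E·Δ/L = 119×10³ × 0.4634/575 = 95.9 MPa.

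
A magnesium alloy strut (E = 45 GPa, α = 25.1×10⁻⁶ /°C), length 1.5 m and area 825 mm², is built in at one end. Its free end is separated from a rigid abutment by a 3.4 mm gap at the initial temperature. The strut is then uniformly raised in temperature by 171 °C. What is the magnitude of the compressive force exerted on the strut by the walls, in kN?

Unrestrained expansion: δ_free = αΔT L = 25.1×10⁻⁶ × 171 × 1500 = 6.438 mm.
This exceeds the 3.4 mm gap, so the wall pushes back. The portion of expansion that must be recovered elastically is δ_free − gap = 6.438 − 3.4 = 3.038 mm.
That suppressed elongation corresponds to σ = E·Δ/L = 45×10³ × 3.038/1500 = 91.14 MPa.
Force on the wall = σA = 91.14 × 825 mm² = 75.19 kN.

P ≈ 75.2 kN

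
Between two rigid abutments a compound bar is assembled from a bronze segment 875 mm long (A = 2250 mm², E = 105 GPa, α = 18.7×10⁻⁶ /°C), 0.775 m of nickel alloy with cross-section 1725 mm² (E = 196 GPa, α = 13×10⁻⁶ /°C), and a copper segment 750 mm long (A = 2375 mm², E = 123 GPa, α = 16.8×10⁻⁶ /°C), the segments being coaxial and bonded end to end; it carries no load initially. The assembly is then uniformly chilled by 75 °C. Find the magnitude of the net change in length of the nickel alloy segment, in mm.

With the walls removed the bar would change length by δ_free = Σ αᵢΔT Lᵢ = 18.7×10⁻⁶×75×875 + 13×10⁻⁶×75×775 + 16.8×10⁻⁶×75×750 = 2.928 mm.
Since the ends are fixed, an axial force P builds up, equal in every segment, with P · Σ Lᵢ/(AᵢEᵢ) = δ_free.
The series flexibility is Σ Lᵢ/(AᵢEᵢ) = 875/(2250×105×10³) + 775/(1725×196×10³) + 750/(2375×123×10³) = 8.563×10⁻⁶ mm/N.
So P = 2.928 / 8.563×10⁻⁶ = 341.9 kN, tensile.
For the nickel alloy segment, free thermal change = 13×10⁻⁶×75×775 = 0.7556 mm and elastic change from P = 341900×775/(1725×196×10³) = 0.7837 mm; these oppose, so the net change is 0.0281 mm (segment lengthens).

|ΔL| ≈ 0.0281 mm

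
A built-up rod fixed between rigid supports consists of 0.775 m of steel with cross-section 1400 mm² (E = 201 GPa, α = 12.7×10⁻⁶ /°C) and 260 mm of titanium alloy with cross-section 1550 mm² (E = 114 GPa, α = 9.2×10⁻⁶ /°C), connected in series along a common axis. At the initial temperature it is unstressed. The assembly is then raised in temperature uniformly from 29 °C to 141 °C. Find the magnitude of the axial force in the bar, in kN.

P ≈ 324 kN (compressive)

If the supports were absent, the total length change would be Σ αᵢΔT Lᵢ = 12.7×10⁻⁶×112×775 + 9.2×10⁻⁶×112×260 = 1.37 mm.
The rigid supports impose zero overall length change; the single axial force P common to all segments must satisfy P Σ Lᵢ/(AᵢEᵢ) = δ_free.
The series flexibility is Σ Lᵢ/(AᵢEᵢ) = 775/(1400×201×10³) + 260/(1550×114×10³) = 4.226×10⁻⁶ mm/N.
Hence P = δ_free / Σ(L/AE) = 1.37/4.226×10⁻⁶ = 324.3 kN (compressive).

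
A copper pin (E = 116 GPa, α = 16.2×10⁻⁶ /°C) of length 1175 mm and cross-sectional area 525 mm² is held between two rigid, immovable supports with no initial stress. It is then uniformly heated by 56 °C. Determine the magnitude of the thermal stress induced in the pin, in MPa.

Because both ends are immovable the net strain is zero, and the suppressed thermal strain is αΔT = 16.2×10⁻⁶ × 56 = 907.2×10⁻⁶.
The stress required to suppress this strain is σ = Eε = 116×10³ × 907.2×10⁻⁶ = 105.2 MPa, compressive since the pin is trying to expand.

σ ≈ 105 MPa (compressive)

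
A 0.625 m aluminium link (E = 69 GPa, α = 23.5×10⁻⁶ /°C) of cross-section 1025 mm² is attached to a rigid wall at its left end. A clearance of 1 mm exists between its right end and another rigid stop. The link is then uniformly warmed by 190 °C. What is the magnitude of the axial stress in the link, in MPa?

Unrestrained expansion: δ_free = αΔT L = 23.5×10⁻⁶ × 190 × 625 = 2.791 mm.
This exceeds the 1 mm gap, so the wall pushes back. The portion of expansion that must be recovered elastically is δ_free − gap = 2.791 − 1 = 1.791 mm.
That suppressed elongation corresponds to σ = E·Δ/L = 69×10³ × 1.791/625 = 197.7 MPa.

σ ≈ 198 MPa (compressive)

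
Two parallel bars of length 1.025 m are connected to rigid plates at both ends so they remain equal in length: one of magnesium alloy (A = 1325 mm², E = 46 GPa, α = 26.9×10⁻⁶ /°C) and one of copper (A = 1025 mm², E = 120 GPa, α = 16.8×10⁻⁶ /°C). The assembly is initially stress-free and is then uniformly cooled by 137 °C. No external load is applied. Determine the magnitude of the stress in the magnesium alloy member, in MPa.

σ ≈ 42.6 MPa (tensile)

The magnesium alloy has the larger α, so on cooling it would change length more than the copper if both were free. The rigid plates force a common final length, so the magnesium alloy is put into tension and the copper into compression, with equal and opposite forces P (no external load).
Setting the final lengths equal and cancelling L: (α₁ − α₂)ΔT = P/(A₁E₁) + P/(A₂E₂).
|α₁ − α₂|·ΔT = 10.1×10⁻⁶ × 137 = 0.001384.
1/(A₁E₁) + 1/(A₂E₂) = 1/(1325×46×10³) + 1/(1025×120×10³) = 2.454×10⁻⁸ N⁻¹.
P = 0.001384 / 2.454×10⁻⁸ = 56390 N = 56.39 kN.
σ_{magnesium alloy} = P/A₁ = 56390/1325 = 42.56 MPa, tensile.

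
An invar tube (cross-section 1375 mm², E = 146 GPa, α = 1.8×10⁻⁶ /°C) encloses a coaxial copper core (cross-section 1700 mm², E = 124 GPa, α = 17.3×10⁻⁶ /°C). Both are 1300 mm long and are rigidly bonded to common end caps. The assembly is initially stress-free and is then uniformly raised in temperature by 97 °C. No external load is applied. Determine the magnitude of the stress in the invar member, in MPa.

Both members must finish at the same length. With the larger α, the copper tends to over-expand; the plates restrain it, putting the copper in compression and the invar in tension. With no external load the two internal forces are equal and opposite, magnitude P.
Equating the net (thermal + elastic) strains gives |α₁ − α₂|·ΔT = P·[1/(A₁E₁) + 1/(A₂E₂)].
|α₁ − α₂|·ΔT = 15.5×10⁻⁶ × 97 = 0.001504.
1/(A₁E₁) + 1/(A₂E₂) = 1/(1375×146×10³) + 1/(1700×124×10³) = 9.725×10⁻⁹ N⁻¹.
P = 0.001504 / 9.725×10⁻⁹ = 154600 N = 154.6 kN.
σ_{invar} = P/A₁ = 154600/1375 = 112.4 MPa, tensile.

σ ≈ 112 MPa (tensile)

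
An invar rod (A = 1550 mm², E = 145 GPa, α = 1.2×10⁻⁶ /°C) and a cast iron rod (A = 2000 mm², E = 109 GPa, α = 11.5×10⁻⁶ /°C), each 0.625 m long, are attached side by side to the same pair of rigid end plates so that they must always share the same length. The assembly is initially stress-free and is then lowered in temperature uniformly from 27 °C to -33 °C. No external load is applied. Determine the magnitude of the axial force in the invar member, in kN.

P ≈ 68.4 kN (compressive in the invar)

The cast iron has the larger α, so on cooling it would change length more than the invar if both were free. The rigid plates force a common final length, so the cast iron is put into tension and the invar into compression, with equal and opposite forces P (no external load).
Equating the net (thermal + elastic) strains gives |α₁ − α₂|·ΔT = P·[1/(A₁E₁) + 1/(A₂E₂)].
|α₁ − α₂|·ΔT = 10.3×10⁻⁶ × 60 = 0.000618.
1/(A₁E₁) + 1/(A₂E₂) = 1/(1550×145×10³) + 1/(2000×109×10³) = 9.037×10⁻⁹ N⁻¹.
P = 0.000618 / 9.037×10⁻⁹ = 68390 N = 68.39 kN.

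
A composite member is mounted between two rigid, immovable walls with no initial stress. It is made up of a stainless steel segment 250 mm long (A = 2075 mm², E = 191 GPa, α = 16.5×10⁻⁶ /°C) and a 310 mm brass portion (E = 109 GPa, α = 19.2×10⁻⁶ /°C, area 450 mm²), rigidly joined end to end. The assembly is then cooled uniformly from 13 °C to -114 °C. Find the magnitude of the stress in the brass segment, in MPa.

With the walls removed the bar would change length by δ_free = Σ αᵢΔT Lᵢ = 16.5×10⁻⁶×127×250 + 19.2×10⁻⁶×127×310 = 1.28 mm.
The walls prevent any net length change, so an axial force P (same in every segment) develops. Compatibility: P · Σ Lᵢ/(AᵢEᵢ) = δ_free.
Σ Lᵢ/(AᵢEᵢ) = 250/(2075×191×10³) + 310/(450×109×10³) = 6.951×10⁻⁶ mm/N.
Hence P = δ_free / Σ(L/AE) = 1.28/6.951×10⁻⁶ = 184.1 kN (tensile).
σ_{brass} = P / A = 184100 / 450 = 409.2 MPa.

σ ≈ 409 MPa (tensile)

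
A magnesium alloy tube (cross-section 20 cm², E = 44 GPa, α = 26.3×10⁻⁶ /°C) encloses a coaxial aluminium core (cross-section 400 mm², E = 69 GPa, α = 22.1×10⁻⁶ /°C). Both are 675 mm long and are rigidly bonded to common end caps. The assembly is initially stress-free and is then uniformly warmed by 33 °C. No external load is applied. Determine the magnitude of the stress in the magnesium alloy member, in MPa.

Equilibrium of a rigid end plate with no external load gives equal and opposite internal forces ±P in the two members. Since α_{magnesium alloy} > α_{aluminium}, heating drives the magnesium alloy into compression and the aluminium into tension.
Equating the net (thermal + elastic) strains gives |α₁ − α₂|·ΔT = P·[1/(A₁E₁) + 1/(A₂E₂)].
|α₁ − α₂|·ΔT = 4.2×10⁻⁶ × 33 = 0.0001386.
1/(A₁E₁) + 1/(A₂E₂) = 1/(2000×44×10³) + 1/(400×69×10³) = 4.76×10⁻⁸ N⁻¹.
P = 0.0001386 / 4.76×10⁻⁸ = 2912 N = 2.912 kN.
σ_{magnesium alloy} = P/A₁ = 2912/2000 = 1.456 MPa, compressive.

σ ≈ 1.46 MPa (compressive)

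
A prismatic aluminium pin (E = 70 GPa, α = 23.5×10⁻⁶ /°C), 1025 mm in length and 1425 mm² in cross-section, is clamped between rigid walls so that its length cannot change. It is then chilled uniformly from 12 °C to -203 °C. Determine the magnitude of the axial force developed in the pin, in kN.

The ends cannot move, so σ = EαΔT = 70×10³ × 23.5×10⁻⁶ × 215 = 353.7 MPa.
Then P = σA = 353.7 × 1425 mm² = 504 kN, tensile.

P ≈ 504 kN (tensile)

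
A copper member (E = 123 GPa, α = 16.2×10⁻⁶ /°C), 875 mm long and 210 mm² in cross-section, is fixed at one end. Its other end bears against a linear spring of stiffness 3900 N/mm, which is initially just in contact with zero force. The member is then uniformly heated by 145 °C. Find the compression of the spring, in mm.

δ ≈ 1.82 mm

The unrestrained thermal change is αΔT L = 16.2×10⁻⁶ × 145 × 875 = 2.055 mm.
Let P be the compressive force at the spring. The member shortens elastically by PL/(AE) and the spring compresses by P/k; together these equal δ_free.
So P = δ_free / [L/(AE) + 1/k] = 2.055 / [ 875/(210×123×10³) + 1/(3900) ].
P = 2.055 / 0.0002903 = 7081 N.
Spring compression = P/k = 7081/(3900) = 1.816 mm.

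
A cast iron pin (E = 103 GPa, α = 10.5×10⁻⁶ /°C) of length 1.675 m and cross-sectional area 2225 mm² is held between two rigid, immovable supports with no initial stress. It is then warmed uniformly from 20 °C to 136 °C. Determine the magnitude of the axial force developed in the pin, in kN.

Full restraint means ε = 0, so the stress is σ = EαΔT = 103×10³ × 10.5×10⁻⁶ × 116 = 125.5 MPa.
Then P = σA = 125.5 × 2225 mm² = 279.1 kN, compressive.

P ≈ 279 kN (compressive)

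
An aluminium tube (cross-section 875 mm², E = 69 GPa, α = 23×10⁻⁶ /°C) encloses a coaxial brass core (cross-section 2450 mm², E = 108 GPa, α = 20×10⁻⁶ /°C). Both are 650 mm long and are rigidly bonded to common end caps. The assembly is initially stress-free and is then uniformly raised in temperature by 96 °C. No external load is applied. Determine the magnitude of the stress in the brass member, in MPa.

σ ≈ 5.78 MPa (tensile)

Equilibrium of a rigid end plate with no external load gives equal and opposite internal forces ±P in the two members. Since α_{aluminium} > α_{brass}, heating drives the aluminium into compression and the brass into tension.
Compatibility of the two members (thermal + elastic change equal): (α₁ − α₂)ΔT = P·[1/(A₁E₁) + 1/(A₂E₂)].
|α₁ − α₂|·ΔT = 3×10⁻⁶ × 96 = 0.000288.
1/(A₁E₁) + 1/(A₂E₂) = 1/(875×69×10³) + 1/(2450×108×10³) = 2.034×10⁻⁸ N⁻¹.
So P = 0.000288 / 2.034×10⁻⁸ = 14.16 kN.
σ_{brass} = P/A₂ = 14160/2450 = 5.779 MPa, tensile.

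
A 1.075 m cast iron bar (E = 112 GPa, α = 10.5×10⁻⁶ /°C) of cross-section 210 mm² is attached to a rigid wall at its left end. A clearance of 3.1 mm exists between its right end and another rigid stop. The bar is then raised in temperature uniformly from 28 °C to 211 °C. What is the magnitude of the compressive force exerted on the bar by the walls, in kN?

P ≈ 0 kN

If the wall were absent the bar would grow by αΔT L = 10.5×10⁻⁶ × 183 × 1075 = 2.066 mm.
This is smaller than the 3.1 mm clearance, so the bar expands freely without reaching the stop — the stress is zero.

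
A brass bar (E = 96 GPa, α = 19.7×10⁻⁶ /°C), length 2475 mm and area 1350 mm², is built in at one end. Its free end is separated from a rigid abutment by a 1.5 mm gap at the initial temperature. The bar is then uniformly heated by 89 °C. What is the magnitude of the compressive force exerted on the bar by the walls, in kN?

Unrestrained expansion: δ_free = αΔT L = 19.7×10⁻⁶ × 89 × 2475 = 4.339 mm.
After closing the 1.5 mm clearance, 4.339 − 1.5 = 2.839 mm of expansion remains to be suppressed by the wall.
So σ = E(δ_free − g)/L = 96×10³ × 2.839/2475 = 110.1 MPa.
P = σA = 110.1 × 1350 = 148.7 kN.

P ≈ 149 kN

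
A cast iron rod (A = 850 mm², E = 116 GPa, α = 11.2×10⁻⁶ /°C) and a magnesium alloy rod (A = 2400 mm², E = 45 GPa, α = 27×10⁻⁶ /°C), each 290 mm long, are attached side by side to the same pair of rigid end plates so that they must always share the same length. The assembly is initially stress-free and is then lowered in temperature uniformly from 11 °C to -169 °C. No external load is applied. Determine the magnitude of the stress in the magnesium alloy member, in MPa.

σ ≈ 61.1 MPa (tensile)

Equilibrium of a rigid end plate with no external load gives equal and opposite internal forces ±P in the two members. Since α_{magnesium alloy} > α_{cast iron}, cooling drives the magnesium alloy into tension and the cast iron into compression.
Equating the net (thermal + elastic) strains gives |α₁ − α₂|·ΔT = P·[1/(A₁E₁) + 1/(A₂E₂)].
|α₁ − α₂|·ΔT = 15.8×10⁻⁶ × 180 = 0.002844.
1/(A₁E₁) + 1/(A₂E₂) = 1/(850×116×10³) + 1/(2400×45×10³) = 1.94×10⁻⁸ N⁻¹.
So P = 0.002844 / 1.94×10⁻⁸ = 146.6 kN.
σ_{magnesium alloy} = P/A₂ = 146600/2400 = 61.08 MPa, tensile.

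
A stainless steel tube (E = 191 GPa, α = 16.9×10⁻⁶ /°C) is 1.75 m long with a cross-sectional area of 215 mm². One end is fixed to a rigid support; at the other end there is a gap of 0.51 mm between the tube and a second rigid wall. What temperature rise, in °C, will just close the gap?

Contact occurs when the free expansion equals the gap: αΔT L = 0.51 mm.
So ΔT = g/(αL) = 0.51/(16.9×10⁻⁶ × 1750) = 17.24 °C.

ΔT ≈ 17.2 °C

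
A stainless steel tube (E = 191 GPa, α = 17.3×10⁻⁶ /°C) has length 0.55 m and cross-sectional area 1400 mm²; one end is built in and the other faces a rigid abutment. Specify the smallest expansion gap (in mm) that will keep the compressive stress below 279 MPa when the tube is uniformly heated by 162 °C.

Free expansion if unrestrained: δ_free = αΔT L = 17.3×10⁻⁶ × 162 × 550 = 1.541 mm.
A stress of 279 MPa corresponds to the wall pushing the tube back by σL/E = 279×550/(191×10³) = 0.8034 mm.
So the gap has to take up the difference, g_min = δ_free − σL/E = 1.541 − 0.8034 = 0.738 mm.

g ≈ 0.738 mm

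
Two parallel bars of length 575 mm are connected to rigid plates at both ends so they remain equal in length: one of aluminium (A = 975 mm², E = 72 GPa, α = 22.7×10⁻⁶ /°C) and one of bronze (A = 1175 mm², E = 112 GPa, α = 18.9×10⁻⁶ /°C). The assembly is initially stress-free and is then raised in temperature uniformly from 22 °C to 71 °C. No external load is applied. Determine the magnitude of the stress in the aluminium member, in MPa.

σ ≈ 8.74 MPa (compressive)

The aluminium has the larger α, so on heating it would change length more than the bronze if both were free. The rigid plates force a common final length, so the aluminium is put into compression and the bronze into tension, with equal and opposite forces P (no external load).
Equating the net (thermal + elastic) strains gives |α₁ − α₂|·ΔT = P·[1/(A₁E₁) + 1/(A₂E₂)].
|α₁ − α₂|·ΔT = 3.8×10⁻⁶ × 49 = 0.0001862.
1/(A₁E₁) + 1/(A₂E₂) = 1/(975×72×10³) + 1/(1175×112×10³) = 2.184×10⁻⁸ N⁻¹.
So P = 0.0001862 / 2.184×10⁻⁸ = 8.524 kN.
σ_{aluminium} = P/A₁ = 8524/975 = 8.743 MPa, compressive.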